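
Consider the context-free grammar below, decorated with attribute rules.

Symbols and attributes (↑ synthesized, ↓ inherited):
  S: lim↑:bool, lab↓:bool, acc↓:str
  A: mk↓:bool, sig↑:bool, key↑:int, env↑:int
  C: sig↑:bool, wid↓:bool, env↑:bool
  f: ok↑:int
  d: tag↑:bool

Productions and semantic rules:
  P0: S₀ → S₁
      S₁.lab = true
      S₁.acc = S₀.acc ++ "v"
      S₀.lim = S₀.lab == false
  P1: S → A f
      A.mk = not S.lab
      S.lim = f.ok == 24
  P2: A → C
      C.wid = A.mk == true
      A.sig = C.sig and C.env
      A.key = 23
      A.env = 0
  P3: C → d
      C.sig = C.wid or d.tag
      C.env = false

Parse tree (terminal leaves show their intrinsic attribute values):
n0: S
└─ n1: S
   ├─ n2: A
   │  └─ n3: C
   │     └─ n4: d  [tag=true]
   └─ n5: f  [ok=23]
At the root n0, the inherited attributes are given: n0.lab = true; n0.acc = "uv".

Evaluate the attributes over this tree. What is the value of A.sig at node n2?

false

1. n0.lab = true  [given at root]
2. n0.acc = "uv"  [given at root]
3. n1.lab = true  [true]
4. n1.acc = "uvv"  [S₀.acc ++ "v"]
5. n2.mk = false  [not S.lab]
6. n3.wid = false  [A.mk == true]
7. n4.tag = true  [terminal]
8. n3.sig = true  [C.wid or d.tag]
9. n3.env = false  [false]
10. n2.sig = false  [C.sig and C.env]
11. n2.key = 23  [23]
12. n2.env = 0  [0]
13. n5.ok = 23  [terminal]
14. n1.lim = false  [f.ok == 24]
15. n0.lim = false  [S₀.lab == false]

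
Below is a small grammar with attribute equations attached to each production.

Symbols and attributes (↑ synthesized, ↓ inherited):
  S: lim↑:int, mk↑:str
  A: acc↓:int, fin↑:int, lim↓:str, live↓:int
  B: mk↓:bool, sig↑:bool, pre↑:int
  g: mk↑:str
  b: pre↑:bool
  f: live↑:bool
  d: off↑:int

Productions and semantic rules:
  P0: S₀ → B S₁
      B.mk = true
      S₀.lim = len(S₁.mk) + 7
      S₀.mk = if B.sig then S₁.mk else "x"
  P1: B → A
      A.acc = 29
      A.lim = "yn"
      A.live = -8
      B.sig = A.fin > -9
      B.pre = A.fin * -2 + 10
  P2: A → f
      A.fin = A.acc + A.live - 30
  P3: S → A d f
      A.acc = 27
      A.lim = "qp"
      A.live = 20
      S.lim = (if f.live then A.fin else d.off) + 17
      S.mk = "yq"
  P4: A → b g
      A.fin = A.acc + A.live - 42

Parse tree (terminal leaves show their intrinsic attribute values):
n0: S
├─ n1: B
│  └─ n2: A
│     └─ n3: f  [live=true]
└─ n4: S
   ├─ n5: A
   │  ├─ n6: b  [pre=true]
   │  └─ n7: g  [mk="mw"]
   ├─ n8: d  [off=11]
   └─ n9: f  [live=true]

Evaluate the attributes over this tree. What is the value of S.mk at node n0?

"x"

1. n1.mk = true  [true]
2. n2.acc = 29  [29]
3. n2.lim = "yn"  ["yn"]
4. n2.live = -8  [-8]
5. n3.live = true  [terminal]
6. n2.fin = -9  [A.acc + A.live - 30]
7. n1.sig = false  [A.fin > -9]
8. n1.pre = 28  [A.fin * -2 + 10]
9. n5.acc = 27  [27]
10. n5.lim = "qp"  ["qp"]
11. n5.live = 20  [20]
12. n6.pre = true  [terminal]
13. n7.mk = "mw"  [terminal]
14. n5.fin = 5  [A.acc + A.live - 42]
15. n8.off = 11  [terminal]
16. n9.live = true  [terminal]
17. n4.lim = 22  [(if f.live then A.fin else d.off) + 17]
18. n4.mk = "yq"  ["yq"]
19. n0.lim = 9  [len(S₁.mk) + 7]
20. n0.mk = "x"  [if B.sig then S₁.mk else "x"]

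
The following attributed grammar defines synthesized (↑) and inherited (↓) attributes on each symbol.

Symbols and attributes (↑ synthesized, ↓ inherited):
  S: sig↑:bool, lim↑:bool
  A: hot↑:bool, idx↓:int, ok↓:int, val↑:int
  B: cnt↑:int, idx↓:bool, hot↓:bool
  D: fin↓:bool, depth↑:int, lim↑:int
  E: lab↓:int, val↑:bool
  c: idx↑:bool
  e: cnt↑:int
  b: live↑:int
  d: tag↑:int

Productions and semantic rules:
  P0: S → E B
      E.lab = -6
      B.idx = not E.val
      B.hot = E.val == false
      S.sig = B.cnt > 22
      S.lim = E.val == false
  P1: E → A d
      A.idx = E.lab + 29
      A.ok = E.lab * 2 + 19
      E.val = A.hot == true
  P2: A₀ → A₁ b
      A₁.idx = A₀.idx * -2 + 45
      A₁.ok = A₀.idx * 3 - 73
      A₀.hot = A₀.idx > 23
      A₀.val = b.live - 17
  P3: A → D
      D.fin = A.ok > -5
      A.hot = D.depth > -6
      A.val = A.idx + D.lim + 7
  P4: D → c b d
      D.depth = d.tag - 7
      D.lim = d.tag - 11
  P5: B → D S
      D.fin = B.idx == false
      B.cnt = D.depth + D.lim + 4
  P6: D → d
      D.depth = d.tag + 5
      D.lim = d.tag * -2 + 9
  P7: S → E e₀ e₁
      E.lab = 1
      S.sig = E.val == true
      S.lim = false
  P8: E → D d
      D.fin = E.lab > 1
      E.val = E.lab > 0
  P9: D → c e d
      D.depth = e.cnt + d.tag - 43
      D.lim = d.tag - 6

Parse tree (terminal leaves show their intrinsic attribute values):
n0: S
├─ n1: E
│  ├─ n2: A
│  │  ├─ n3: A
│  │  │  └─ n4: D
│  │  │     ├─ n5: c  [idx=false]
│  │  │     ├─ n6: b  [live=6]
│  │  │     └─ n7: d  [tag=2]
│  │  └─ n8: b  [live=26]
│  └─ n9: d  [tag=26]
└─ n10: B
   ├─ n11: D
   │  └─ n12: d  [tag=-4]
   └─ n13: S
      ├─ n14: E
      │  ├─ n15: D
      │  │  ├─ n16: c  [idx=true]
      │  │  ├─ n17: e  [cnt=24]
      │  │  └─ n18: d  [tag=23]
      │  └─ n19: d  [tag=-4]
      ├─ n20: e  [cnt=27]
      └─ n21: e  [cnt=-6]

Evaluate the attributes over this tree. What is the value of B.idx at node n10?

1. n1.lab = -6  [-6]
2. n2.idx = 23  [E.lab + 29]
3. n2.ok = 7  [E.lab * 2 + 19]
4. n3.idx = -1  [A₀.idx * -2 + 45]
5. n3.ok = -4  [A₀.idx * 3 - 73]
6. n4.fin = true  [A.ok > -5]
7. n5.idx = false  [terminal]
8. n6.live = 6  [terminal]
9. n7.tag = 2  [terminal]
10. n4.depth = -5  [d.tag - 7]
11. n4.lim = -9  [d.tag - 11]
12. n3.hot = true  [D.depth > -6]
13. n3.val = -3  [A.idx + D.lim + 7]
14. n8.live = 26  [terminal]
15. n2.hot = false  [A₀.idx > 23]
16. n2.val = 9  [b.live - 17]
17. n9.tag = 26  [terminal]
18. n1.val = false  [A.hot == true]
19. n10.idx = true  [not E.val]
20. n10.hot = true  [E.val == false]
21. n11.fin = false  [B.idx == false]
22. n12.tag = -4  [terminal]
23. n11.depth = 1  [d.tag + 5]
24. n11.lim = 17  [d.tag * -2 + 9]
25. n14.lab = 1  [1]
26. n15.fin = false  [E.lab > 1]
27. n16.idx = true  [terminal]
28. n17.cnt = 24  [terminal]
29. n18.tag = 23  [terminal]
30. n15.depth = 4  [e.cnt + d.tag - 43]
31. n15.lim = 17  [d.tag - 6]
32. n19.tag = -4  [terminal]
33. n14.val = true  [E.lab > 0]
34. n20.cnt = 27  [terminal]
35. n21.cnt = -6  [terminal]
36. n13.sig = true  [E.val == true]
37. n13.lim = false  [false]
38. n10.cnt = 22  [D.depth + D.lim + 4]
39. n0.sig = false  [B.cnt > 22]
40. n0.lim = true  [E.val == false]

true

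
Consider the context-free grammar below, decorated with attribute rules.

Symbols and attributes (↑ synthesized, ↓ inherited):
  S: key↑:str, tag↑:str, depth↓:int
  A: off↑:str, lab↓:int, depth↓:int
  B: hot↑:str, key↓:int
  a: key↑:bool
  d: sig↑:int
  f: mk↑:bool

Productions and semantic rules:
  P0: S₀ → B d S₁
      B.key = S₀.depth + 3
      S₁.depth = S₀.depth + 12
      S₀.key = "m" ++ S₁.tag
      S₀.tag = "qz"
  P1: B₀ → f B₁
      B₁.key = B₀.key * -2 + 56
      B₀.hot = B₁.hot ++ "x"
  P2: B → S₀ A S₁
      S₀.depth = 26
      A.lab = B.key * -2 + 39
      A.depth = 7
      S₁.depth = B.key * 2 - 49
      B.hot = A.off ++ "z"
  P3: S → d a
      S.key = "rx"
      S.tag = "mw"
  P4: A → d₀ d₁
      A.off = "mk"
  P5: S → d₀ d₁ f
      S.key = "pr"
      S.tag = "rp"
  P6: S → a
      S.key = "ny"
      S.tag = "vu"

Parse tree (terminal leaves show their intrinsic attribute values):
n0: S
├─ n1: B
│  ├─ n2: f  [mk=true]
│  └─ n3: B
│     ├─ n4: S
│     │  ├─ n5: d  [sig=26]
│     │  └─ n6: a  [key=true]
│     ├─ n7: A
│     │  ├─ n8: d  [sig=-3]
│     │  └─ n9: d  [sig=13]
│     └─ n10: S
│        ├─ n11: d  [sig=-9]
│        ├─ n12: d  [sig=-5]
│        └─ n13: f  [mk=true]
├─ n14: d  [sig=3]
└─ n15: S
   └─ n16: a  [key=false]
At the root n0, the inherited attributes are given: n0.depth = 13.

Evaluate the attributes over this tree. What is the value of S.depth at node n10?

1. n0.depth = 13  [given at root]
2. n1.key = 16  [S₀.depth + 3]
3. n2.mk = true  [terminal]
4. n3.key = 24  [B₀.key * -2 + 56]
5. n4.depth = 26  [26]
6. n5.sig = 26  [terminal]
7. n6.key = true  [terminal]
8. n4.key = "rx"  ["rx"]
9. n4.tag = "mw"  ["mw"]
10. n7.lab = -9  [B.key * -2 + 39]
11. n7.depth = 7  [7]
12. n8.sig = -3  [terminal]
13. n9.sig = 13  [terminal]
14. n7.off = "mk"  ["mk"]
15. n10.depth = -1  [B.key * 2 - 49]
16. n11.sig = -9  [terminal]
17. n12.sig = -5  [terminal]
18. n13.mk = true  [terminal]
19. n10.key = "pr"  ["pr"]
20. n10.tag = "rp"  ["rp"]
21. n3.hot = "mkz"  [A.off ++ "z"]
22. n1.hot = "mkzx"  [B₁.hot ++ "x"]
23. n14.sig = 3  [terminal]
24. n15.depth = 25  [S₀.depth + 12]
25. n16.key = false  [terminal]
26. n15.key = "ny"  ["ny"]
27. n15.tag = "vu"  ["vu"]
28. n0.key = "mvu"  ["m" ++ S₁.tag]
29. n0.tag = "qz"  ["qz"]

-1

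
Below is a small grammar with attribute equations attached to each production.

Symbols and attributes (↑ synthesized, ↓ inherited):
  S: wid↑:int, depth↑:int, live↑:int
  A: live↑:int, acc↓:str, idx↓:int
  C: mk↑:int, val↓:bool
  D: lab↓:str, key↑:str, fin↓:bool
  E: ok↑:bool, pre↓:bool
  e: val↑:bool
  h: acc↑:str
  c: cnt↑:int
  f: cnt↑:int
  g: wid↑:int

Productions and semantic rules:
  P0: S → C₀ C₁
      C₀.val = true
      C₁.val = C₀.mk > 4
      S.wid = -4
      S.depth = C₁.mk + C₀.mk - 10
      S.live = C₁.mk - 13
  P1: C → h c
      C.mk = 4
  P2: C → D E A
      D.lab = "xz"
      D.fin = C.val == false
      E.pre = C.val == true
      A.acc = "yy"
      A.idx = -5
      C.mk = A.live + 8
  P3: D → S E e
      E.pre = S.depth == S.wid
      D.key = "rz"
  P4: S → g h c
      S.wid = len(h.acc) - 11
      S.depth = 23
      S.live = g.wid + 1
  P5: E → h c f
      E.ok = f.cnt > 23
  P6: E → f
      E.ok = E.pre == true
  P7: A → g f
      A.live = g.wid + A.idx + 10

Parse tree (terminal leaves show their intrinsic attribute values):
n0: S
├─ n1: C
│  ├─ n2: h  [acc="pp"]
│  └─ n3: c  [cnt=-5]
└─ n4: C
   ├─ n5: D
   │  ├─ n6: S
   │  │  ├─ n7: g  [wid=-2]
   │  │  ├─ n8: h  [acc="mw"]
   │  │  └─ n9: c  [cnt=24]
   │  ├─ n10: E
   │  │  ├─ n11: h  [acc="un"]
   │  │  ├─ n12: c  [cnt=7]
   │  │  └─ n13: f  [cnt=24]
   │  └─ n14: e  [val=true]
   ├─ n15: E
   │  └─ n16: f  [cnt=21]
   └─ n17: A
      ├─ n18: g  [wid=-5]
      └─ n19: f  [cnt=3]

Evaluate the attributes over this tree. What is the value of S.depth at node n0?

1. n1.val = true  [true]
2. n2.acc = "pp"  [terminal]
3. n3.cnt = -5  [terminal]
4. n1.mk = 4  [4]
5. n4.val = false  [C₀.mk > 4]
6. n5.lab = "xz"  ["xz"]
7. n5.fin = true  [C.val == false]
8. n7.wid = -2  [terminal]
9. n8.acc = "mw"  [terminal]
10. n9.cnt = 24  [terminal]
11. n6.wid = -9  [len(h.acc) - 11]
12. n6.depth = 23  [23]
13. n6.live = -1  [g.wid + 1]
14. n10.pre = false  [S.depth == S.wid]
15. n11.acc = "un"  [terminal]
16. n12.cnt = 7  [terminal]
17. n13.cnt = 24  [terminal]
18. n10.ok = true  [f.cnt > 23]
19. n14.val = true  [terminal]
20. n5.key = "rz"  ["rz"]
21. n15.pre = false  [C.val == true]
22. n16.cnt = 21  [terminal]
23. n15.ok = false  [E.pre == true]
24. n17.acc = "yy"  ["yy"]
25. n17.idx = -5  [-5]
26. n18.wid = -5  [terminal]
27. n19.cnt = 3  [terminal]
28. n17.live = 0  [g.wid + A.idx + 10]
29. n4.mk = 8  [A.live + 8]
30. n0.wid = -4  [-4]
31. n0.depth = 2  [C₁.mk + C₀.mk - 10]
32. n0.live = -5  [C₁.mk - 13]

2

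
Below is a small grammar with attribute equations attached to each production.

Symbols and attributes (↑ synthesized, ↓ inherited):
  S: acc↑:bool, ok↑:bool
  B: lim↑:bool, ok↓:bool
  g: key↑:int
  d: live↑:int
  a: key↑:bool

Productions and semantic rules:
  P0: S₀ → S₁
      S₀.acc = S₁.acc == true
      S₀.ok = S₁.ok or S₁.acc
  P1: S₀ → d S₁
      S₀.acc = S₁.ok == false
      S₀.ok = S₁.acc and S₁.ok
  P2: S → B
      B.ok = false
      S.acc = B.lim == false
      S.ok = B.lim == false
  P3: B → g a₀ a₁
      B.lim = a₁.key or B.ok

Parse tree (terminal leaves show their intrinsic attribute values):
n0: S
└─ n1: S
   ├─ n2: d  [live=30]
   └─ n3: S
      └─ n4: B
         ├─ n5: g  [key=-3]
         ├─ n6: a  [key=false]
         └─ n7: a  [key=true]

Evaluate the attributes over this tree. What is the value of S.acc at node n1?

1. n2.live = 30  [terminal]
2. n4.ok = false  [false]
3. n5.key = -3  [terminal]
4. n6.key = false  [terminal]
5. n7.key = true  [terminal]
6. n4.lim = true  [a₁.key or B.ok]
7. n3.acc = false  [B.lim == false]
8. n3.ok = false  [B.lim == false]
9. n1.acc = true  [S₁.ok == false]
10. n1.ok = false  [S₁.acc and S₁.ok]
11. n0.acc = true  [S₁.acc == true]
12. n0.ok = true  [S₁.ok or S₁.acc]

true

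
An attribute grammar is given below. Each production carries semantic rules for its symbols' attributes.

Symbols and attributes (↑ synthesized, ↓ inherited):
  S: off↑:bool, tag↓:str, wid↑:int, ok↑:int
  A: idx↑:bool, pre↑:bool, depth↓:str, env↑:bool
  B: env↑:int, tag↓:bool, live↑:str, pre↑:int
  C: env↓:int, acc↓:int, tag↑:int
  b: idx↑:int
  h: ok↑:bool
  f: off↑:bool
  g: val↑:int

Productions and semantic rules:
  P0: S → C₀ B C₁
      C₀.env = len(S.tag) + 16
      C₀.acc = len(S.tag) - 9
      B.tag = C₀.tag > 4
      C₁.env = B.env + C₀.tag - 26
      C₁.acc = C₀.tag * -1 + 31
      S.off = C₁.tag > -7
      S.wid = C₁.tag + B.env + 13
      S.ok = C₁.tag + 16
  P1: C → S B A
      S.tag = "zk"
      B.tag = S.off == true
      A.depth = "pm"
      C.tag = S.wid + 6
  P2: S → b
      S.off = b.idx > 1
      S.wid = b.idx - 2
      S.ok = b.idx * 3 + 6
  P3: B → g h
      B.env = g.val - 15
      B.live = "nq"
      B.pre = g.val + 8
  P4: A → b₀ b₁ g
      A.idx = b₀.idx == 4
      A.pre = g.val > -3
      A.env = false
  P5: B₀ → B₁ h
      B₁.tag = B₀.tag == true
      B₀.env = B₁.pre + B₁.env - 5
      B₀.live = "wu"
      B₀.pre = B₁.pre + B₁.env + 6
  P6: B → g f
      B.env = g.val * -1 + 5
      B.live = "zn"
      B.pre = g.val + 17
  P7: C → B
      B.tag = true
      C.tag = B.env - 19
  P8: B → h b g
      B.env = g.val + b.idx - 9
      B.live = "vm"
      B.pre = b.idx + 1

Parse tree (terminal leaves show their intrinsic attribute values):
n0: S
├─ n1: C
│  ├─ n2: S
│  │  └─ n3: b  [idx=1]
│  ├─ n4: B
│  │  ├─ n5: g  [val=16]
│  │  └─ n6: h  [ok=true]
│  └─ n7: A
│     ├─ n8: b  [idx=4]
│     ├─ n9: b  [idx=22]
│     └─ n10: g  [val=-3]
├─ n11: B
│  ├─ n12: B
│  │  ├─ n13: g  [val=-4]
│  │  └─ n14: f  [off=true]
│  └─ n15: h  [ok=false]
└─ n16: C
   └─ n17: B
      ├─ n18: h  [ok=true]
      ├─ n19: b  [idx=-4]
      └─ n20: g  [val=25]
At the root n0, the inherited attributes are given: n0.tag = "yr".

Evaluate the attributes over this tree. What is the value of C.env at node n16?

-4

1. n0.tag = "yr"  [given at root]
2. n1.env = 18  [len(S.tag) + 16]
3. n1.acc = -7  [len(S.tag) - 9]
4. n2.tag = "zk"  ["zk"]
5. n3.idx = 1  [terminal]
6. n2.off = false  [b.idx > 1]
7. n2.wid = -1  [b.idx - 2]
8. n2.ok = 9  [b.idx * 3 + 6]
9. n4.tag = false  [S.off == true]
10. n5.val = 16  [terminal]
11. n6.ok = true  [terminal]
12. n4.env = 1  [g.val - 15]
13. n4.live = "nq"  ["nq"]
14. n4.pre = 24  [g.val + 8]
15. n7.depth = "pm"  ["pm"]
16. n8.idx = 4  [terminal]
17. n9.idx = 22  [terminal]
18. n10.val = -3  [terminal]
19. n7.idx = true  [b₀.idx == 4]
20. n7.pre = false  [g.val > -3]
21. n7.env = false  [false]
22. n1.tag = 5  [S.wid + 6]
23. n11.tag = true  [C₀.tag > 4]
24. n12.tag = true  [B₀.tag == true]
25. n13.val = -4  [terminal]
26. n14.off = true  [terminal]
27. n12.env = 9  [g.val * -1 + 5]
28. n12.live = "zn"  ["zn"]
29. n12.pre = 13  [g.val + 17]
30. n15.ok = false  [terminal]
31. n11.env = 17  [B₁.pre + B₁.env - 5]
32. n11.live = "wu"  ["wu"]
33. n11.pre = 28  [B₁.pre + B₁.env + 6]
34. n16.env = -4  [B.env + C₀.tag - 26]
35. n16.acc = 26  [C₀.tag * -1 + 31]
36. n17.tag = true  [true]
37. n18.ok = true  [terminal]
38. n19.idx = -4  [terminal]
39. n20.val = 25  [terminal]
40. n17.env = 12  [g.val + b.idx - 9]
41. n17.live = "vm"  ["vm"]
42. n17.pre = -3  [b.idx + 1]
43. n16.tag = -7  [B.env - 19]
44. n0.off = false  [C₁.tag > -7]
45. n0.wid = 23  [C₁.tag + B.env + 13]
46. n0.ok = 9  [C₁.tag + 16]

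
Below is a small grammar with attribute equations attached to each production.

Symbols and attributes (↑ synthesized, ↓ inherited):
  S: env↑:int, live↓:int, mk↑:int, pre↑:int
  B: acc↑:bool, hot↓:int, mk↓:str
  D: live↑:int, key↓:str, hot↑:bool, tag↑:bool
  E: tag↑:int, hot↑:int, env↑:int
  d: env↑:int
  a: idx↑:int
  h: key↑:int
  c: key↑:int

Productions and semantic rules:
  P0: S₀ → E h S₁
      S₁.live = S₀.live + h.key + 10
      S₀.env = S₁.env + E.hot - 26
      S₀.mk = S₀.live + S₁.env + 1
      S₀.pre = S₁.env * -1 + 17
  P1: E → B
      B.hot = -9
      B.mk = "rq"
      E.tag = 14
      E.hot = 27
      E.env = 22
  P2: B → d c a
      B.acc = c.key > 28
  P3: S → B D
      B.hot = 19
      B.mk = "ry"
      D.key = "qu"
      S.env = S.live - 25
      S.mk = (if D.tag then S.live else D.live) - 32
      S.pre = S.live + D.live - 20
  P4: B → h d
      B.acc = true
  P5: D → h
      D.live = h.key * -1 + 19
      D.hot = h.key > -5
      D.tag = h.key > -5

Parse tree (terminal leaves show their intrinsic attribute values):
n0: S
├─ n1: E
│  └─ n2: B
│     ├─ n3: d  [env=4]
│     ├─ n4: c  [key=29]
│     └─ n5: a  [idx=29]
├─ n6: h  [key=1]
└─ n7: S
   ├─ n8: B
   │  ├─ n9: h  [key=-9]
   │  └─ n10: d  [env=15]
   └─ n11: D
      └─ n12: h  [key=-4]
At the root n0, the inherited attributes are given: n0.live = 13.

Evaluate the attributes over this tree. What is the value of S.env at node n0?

0

1. n0.live = 13  [given at root]
2. n2.hot = -9  [-9]
3. n2.mk = "rq"  ["rq"]
4. n3.env = 4  [terminal]
5. n4.key = 29  [terminal]
6. n5.idx = 29  [terminal]
7. n2.acc = true  [c.key > 28]
8. n1.tag = 14  [14]
9. n1.hot = 27  [27]
10. n1.env = 22  [22]
11. n6.key = 1  [terminal]
12. n7.live = 24  [S₀.live + h.key + 10]
13. n8.hot = 19  [19]
14. n8.mk = "ry"  ["ry"]
15. n9.key = -9  [terminal]
16. n10.env = 15  [terminal]
17. n8.acc = true  [true]
18. n11.key = "qu"  ["qu"]
19. n12.key = -4  [terminal]
20. n11.live = 23  [h.key * -1 + 19]
21. n11.hot = true  [h.key > -5]
22. n11.tag = true  [h.key > -5]
23. n7.env = -1  [S.live - 25]
24. n7.mk = -8  [(if D.tag then S.live else D.live) - 32]
25. n7.pre = 27  [S.live + D.live - 20]
26. n0.env = 0  [S₁.env + E.hot - 26]
27. n0.mk = 13  [S₀.live + S₁.env + 1]
28. n0.pre = 18  [S₁.env * -1 + 17]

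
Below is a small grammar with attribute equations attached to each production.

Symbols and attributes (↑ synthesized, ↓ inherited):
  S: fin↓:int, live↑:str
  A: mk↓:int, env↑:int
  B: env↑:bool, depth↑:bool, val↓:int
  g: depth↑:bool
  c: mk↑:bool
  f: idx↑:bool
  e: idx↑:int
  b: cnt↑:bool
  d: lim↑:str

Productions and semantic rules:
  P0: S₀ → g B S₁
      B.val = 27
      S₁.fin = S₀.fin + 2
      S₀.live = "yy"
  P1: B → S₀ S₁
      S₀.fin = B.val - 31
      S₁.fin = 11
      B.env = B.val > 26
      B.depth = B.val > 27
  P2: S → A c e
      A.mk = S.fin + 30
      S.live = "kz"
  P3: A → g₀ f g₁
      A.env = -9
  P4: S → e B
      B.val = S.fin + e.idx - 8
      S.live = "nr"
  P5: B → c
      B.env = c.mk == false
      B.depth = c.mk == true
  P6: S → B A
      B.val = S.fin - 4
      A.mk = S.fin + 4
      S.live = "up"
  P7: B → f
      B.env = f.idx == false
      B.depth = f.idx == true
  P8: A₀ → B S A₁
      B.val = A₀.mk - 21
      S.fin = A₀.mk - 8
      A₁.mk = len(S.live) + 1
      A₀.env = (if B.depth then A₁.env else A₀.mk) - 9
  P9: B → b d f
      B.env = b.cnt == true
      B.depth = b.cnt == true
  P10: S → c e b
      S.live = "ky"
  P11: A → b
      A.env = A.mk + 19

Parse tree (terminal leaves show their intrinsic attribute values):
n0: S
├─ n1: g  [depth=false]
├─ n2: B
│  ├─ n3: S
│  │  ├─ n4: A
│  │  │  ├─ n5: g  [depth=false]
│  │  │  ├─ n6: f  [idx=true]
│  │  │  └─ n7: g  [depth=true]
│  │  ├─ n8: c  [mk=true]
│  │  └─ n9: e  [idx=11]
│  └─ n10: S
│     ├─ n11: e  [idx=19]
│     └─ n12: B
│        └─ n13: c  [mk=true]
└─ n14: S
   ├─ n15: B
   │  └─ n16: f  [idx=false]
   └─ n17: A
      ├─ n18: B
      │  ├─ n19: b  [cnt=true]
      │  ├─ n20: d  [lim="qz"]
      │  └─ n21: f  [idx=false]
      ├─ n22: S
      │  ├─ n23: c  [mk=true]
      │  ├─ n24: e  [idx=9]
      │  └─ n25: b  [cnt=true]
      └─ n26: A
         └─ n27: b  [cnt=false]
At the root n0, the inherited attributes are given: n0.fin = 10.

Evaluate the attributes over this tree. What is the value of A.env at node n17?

13

1. n0.fin = 10  [given at root]
2. n1.depth = false  [terminal]
3. n2.val = 27  [27]
4. n3.fin = -4  [B.val - 31]
5. n4.mk = 26  [S.fin + 30]
6. n5.depth = false  [terminal]
7. n6.idx = true  [terminal]
8. n7.depth = true  [terminal]
9. n4.env = -9  [-9]
10. n8.mk = true  [terminal]
11. n9.idx = 11  [terminal]
12. n3.live = "kz"  ["kz"]
13. n10.fin = 11  [11]
14. n11.idx = 19  [terminal]
15. n12.val = 22  [S.fin + e.idx - 8]
16. n13.mk = true  [terminal]
17. n12.env = false  [c.mk == false]
18. n12.depth = true  [c.mk == true]
19. n10.live = "nr"  ["nr"]
20. n2.env = true  [B.val > 26]
21. n2.depth = false  [B.val > 27]
22. n14.fin = 12  [S₀.fin + 2]
23. n15.val = 8  [S.fin - 4]
24. n16.idx = false  [terminal]
25. n15.env = true  [f.idx == false]
26. n15.depth = false  [f.idx == true]
27. n17.mk = 16  [S.fin + 4]
28. n18.val = -5  [A₀.mk - 21]
29. n19.cnt = true  [terminal]
30. n20.lim = "qz"  [terminal]
31. n21.idx = false  [terminal]
32. n18.env = true  [b.cnt == true]
33. n18.depth = true  [b.cnt == true]
34. n22.fin = 8  [A₀.mk - 8]
35. n23.mk = true  [terminal]
36. n24.idx = 9  [terminal]
37. n25.cnt = true  [terminal]
38. n22.live = "ky"  ["ky"]
39. n26.mk = 3  [len(S.live) + 1]
40. n27.cnt = false  [terminal]
41. n26.env = 22  [A.mk + 19]
42. n17.env = 13  [(if B.depth then A₁.env else A₀.mk) - 9]
43. n14.live = "up"  ["up"]
44. n0.live = "yy"  ["yy"]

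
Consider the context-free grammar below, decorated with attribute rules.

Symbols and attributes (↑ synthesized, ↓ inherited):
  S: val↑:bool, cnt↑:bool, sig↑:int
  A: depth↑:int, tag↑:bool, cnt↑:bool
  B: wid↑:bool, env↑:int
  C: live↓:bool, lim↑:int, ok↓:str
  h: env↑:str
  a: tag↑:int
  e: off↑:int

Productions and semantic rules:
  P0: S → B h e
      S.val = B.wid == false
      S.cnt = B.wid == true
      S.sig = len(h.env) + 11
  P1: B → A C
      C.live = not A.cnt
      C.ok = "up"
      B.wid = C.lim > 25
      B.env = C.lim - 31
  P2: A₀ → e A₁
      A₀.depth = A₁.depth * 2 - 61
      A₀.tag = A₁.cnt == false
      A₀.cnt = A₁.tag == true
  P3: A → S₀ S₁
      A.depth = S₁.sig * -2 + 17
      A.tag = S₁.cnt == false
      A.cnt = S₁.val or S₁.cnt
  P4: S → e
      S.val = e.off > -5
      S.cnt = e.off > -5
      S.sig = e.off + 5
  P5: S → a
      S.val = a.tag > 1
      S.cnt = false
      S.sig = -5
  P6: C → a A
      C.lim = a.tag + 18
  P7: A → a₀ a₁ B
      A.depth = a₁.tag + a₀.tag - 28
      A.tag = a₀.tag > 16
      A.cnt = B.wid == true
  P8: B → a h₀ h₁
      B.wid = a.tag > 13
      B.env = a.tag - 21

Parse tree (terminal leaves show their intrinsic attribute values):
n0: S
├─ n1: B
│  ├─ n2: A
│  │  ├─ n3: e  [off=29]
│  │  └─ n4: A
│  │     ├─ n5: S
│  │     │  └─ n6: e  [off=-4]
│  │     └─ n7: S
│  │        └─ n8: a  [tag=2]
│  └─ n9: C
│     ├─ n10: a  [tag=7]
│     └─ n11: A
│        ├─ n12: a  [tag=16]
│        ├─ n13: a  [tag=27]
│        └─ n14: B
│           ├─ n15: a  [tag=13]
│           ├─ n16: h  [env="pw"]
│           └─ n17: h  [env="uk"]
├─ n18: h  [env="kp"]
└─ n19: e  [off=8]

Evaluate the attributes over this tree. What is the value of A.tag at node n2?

1. n3.off = 29  [terminal]
2. n6.off = -4  [terminal]
3. n5.val = true  [e.off > -5]
4. n5.cnt = true  [e.off > -5]
5. n5.sig = 1  [e.off + 5]
6. n8.tag = 2  [terminal]
7. n7.val = true  [a.tag > 1]
8. n7.cnt = false  [false]
9. n7.sig = -5  [-5]
10. n4.depth = 27  [S₁.sig * -2 + 17]
11. n4.tag = true  [S₁.cnt == false]
12. n4.cnt = true  [S₁.val or S₁.cnt]
13. n2.depth = -7  [A₁.depth * 2 - 61]
14. n2.tag = false  [A₁.cnt == false]
15. n2.cnt = true  [A₁.tag == true]
16. n9.live = false  [not A.cnt]
17. n9.ok = "up"  ["up"]
18. n10.tag = 7  [terminal]
19. n12.tag = 16  [terminal]
20. n13.tag = 27  [terminal]
21. n15.tag = 13  [terminal]
22. n16.env = "pw"  [terminal]
23. n17.env = "uk"  [terminal]
24. n14.wid = false  [a.tag > 13]
25. n14.env = -8  [a.tag - 21]
26. n11.depth = 15  [a₁.tag + a₀.tag - 28]
27. n11.tag = false  [a₀.tag > 16]
28. n11.cnt = false  [B.wid == true]
29. n9.lim = 25  [a.tag + 18]
30. n1.wid = false  [C.lim > 25]
31. n1.env = -6  [C.lim - 31]
32. n18.env = "kp"  [terminal]
33. n19.off = 8  [terminal]
34. n0.val = true  [B.wid == false]
35. n0.cnt = false  [B.wid == true]
36. n0.sig = 13  [len(h.env) + 11]

false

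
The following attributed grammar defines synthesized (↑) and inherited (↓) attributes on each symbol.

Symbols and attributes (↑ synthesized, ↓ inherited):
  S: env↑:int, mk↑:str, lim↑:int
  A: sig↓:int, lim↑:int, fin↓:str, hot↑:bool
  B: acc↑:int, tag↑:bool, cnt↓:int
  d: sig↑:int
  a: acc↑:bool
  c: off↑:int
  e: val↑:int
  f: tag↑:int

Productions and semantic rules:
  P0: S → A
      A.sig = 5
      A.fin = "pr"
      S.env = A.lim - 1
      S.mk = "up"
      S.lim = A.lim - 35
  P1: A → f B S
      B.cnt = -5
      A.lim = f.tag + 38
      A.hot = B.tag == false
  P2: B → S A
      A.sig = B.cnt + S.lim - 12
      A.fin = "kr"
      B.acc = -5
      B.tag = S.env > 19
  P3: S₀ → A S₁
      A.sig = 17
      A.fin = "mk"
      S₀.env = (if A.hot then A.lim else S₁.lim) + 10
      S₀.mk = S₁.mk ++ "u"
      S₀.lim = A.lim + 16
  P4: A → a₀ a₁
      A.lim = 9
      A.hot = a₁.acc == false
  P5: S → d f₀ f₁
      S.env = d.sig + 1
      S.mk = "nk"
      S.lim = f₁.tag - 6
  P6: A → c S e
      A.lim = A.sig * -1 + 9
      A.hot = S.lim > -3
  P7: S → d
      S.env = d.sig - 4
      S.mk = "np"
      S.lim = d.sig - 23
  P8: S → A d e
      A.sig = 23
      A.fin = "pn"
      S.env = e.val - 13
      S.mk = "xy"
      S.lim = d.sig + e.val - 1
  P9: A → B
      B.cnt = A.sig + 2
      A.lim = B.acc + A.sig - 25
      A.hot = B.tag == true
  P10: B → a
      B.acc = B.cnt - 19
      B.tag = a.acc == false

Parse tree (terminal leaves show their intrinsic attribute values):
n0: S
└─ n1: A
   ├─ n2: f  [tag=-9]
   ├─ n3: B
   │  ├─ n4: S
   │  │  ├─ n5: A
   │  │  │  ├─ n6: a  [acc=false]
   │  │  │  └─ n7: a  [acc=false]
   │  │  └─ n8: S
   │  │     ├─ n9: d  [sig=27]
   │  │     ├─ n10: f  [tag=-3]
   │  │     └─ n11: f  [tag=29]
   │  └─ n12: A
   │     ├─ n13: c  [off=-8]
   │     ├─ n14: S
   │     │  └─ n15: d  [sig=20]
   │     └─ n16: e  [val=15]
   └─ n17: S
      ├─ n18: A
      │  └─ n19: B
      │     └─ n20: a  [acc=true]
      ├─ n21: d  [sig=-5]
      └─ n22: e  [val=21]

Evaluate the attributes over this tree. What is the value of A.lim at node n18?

4

1. n1.sig = 5  [5]
2. n1.fin = "pr"  ["pr"]
3. n2.tag = -9  [terminal]
4. n3.cnt = -5  [-5]
5. n5.sig = 17  [17]
6. n5.fin = "mk"  ["mk"]
7. n6.acc = false  [terminal]
8. n7.acc = false  [terminal]
9. n5.lim = 9  [9]
10. n5.hot = true  [a₁.acc == false]
11. n9.sig = 27  [terminal]
12. n10.tag = -3  [terminal]
13. n11.tag = 29  [terminal]
14. n8.env = 28  [d.sig + 1]
15. n8.mk = "nk"  ["nk"]
16. n8.lim = 23  [f₁.tag - 6]
17. n4.env = 19  [(if A.hot then A.lim else S₁.lim) + 10]
18. n4.mk = "nku"  [S₁.mk ++ "u"]
19. n4.lim = 25  [A.lim + 16]
20. n12.sig = 8  [B.cnt + S.lim - 12]
21. n12.fin = "kr"  ["kr"]
22. n13.off = -8  [terminal]
23. n15.sig = 20  [terminal]
24. n14.env = 16  [d.sig - 4]
25. n14.mk = "np"  ["np"]
26. n14.lim = -3  [d.sig - 23]
27. n16.val = 15  [terminal]
28. n12.lim = 1  [A.sig * -1 + 9]
29. n12.hot = false  [S.lim > -3]
30. n3.acc = -5  [-5]
31. n3.tag = false  [S.env > 19]
32. n18.sig = 23  [23]
33. n18.fin = "pn"  ["pn"]
34. n19.cnt = 25  [A.sig + 2]
35. n20.acc = true  [terminal]
36. n19.acc = 6  [B.cnt - 19]
37. n19.tag = false  [a.acc == false]
38. n18.lim = 4  [B.acc + A.sig - 25]
39. n18.hot = false  [B.tag == true]
40. n21.sig = -5  [terminal]
41. n22.val = 21  [terminal]
42. n17.env = 8  [e.val - 13]
43. n17.mk = "xy"  ["xy"]
44. n17.lim = 15  [d.sig + e.val - 1]
45. n1.lim = 29  [f.tag + 38]
46. n1.hot = true  [B.tag == false]
47. n0.env = 28  [A.lim - 1]
48. n0.mk = "up"  ["up"]
49. n0.lim = -6  [A.lim - 35]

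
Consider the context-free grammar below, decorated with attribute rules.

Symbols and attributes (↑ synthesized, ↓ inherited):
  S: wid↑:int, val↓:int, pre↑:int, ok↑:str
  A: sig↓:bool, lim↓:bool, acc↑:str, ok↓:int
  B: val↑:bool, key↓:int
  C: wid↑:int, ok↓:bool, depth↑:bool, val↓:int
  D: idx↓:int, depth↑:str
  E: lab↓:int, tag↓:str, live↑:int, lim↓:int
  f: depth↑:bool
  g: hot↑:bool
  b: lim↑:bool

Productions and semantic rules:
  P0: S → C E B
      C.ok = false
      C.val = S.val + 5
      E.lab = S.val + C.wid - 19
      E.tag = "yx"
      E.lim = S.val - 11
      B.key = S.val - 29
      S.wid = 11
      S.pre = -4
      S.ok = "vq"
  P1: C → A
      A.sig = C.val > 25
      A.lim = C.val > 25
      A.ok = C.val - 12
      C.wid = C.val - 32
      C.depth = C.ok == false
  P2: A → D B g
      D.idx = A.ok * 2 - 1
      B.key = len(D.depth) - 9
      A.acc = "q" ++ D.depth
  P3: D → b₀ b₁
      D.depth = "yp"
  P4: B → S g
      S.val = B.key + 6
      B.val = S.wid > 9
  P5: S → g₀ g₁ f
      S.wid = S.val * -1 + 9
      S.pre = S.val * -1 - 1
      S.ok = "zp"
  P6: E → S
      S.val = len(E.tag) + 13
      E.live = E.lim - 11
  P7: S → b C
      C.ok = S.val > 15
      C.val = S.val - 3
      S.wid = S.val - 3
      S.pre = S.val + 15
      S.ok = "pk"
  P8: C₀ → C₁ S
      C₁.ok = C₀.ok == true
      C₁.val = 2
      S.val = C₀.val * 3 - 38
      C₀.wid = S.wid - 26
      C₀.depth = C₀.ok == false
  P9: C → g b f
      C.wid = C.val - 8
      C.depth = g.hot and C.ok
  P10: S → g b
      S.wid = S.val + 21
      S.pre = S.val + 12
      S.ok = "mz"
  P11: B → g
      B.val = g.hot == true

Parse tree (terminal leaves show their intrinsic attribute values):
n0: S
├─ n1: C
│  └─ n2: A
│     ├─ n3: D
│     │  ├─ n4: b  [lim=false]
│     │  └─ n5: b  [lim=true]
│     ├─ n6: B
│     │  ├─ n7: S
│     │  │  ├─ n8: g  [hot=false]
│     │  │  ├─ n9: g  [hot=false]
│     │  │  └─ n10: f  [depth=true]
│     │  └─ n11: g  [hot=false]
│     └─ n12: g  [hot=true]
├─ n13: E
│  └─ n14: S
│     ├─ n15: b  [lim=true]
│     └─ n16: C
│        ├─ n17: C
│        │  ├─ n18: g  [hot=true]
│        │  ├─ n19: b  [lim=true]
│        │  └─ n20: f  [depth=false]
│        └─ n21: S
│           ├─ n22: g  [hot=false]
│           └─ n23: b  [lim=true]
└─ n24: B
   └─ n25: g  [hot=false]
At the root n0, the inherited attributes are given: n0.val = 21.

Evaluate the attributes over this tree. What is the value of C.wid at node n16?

1. n0.val = 21  [given at root]
2. n1.ok = false  [false]
3. n1.val = 26  [S.val + 5]
4. n2.sig = true  [C.val > 25]
5. n2.lim = true  [C.val > 25]
6. n2.ok = 14  [C.val - 12]
7. n3.idx = 27  [A.ok * 2 - 1]
8. n4.lim = false  [terminal]
9. n5.lim = true  [terminal]
10. n3.depth = "yp"  ["yp"]
11. n6.key = -7  [len(D.depth) - 9]
12. n7.val = -1  [B.key + 6]
13. n8.hot = false  [terminal]
14. n9.hot = false  [terminal]
15. n10.depth = true  [terminal]
16. n7.wid = 10  [S.val * -1 + 9]
17. n7.pre = 0  [S.val * -1 - 1]
18. n7.ok = "zp"  ["zp"]
19. n11.hot = false  [terminal]
20. n6.val = true  [S.wid > 9]
21. n12.hot = true  [terminal]
22. n2.acc = "qyp"  ["q" ++ D.depth]
23. n1.wid = -6  [C.val - 32]
24. n1.depth = true  [C.ok == false]
25. n13.lab = -4  [S.val + C.wid - 19]
26. n13.tag = "yx"  ["yx"]
27. n13.lim = 10  [S.val - 11]
28. n14.val = 15  [len(E.tag) + 13]
29. n15.lim = true  [terminal]
30. n16.ok = false  [S.val > 15]
31. n16.val = 12  [S.val - 3]
32. n17.ok = false  [C₀.ok == true]
33. n17.val = 2  [2]
34. n18.hot = true  [terminal]
35. n19.lim = true  [terminal]
36. n20.depth = false  [terminal]
37. n17.wid = -6  [C.val - 8]
38. n17.depth = false  [g.hot and C.ok]
39. n21.val = -2  [C₀.val * 3 - 38]
40. n22.hot = false  [terminal]
41. n23.lim = true  [terminal]
42. n21.wid = 19  [S.val + 21]
43. n21.pre = 10  [S.val + 12]
44. n21.ok = "mz"  ["mz"]
45. n16.wid = -7  [S.wid - 26]
46. n16.depth = true  [C₀.ok == false]
47. n14.wid = 12  [S.val - 3]
48. n14.pre = 30  [S.val + 15]
49. n14.ok = "pk"  ["pk"]
50. n13.live = -1  [E.lim - 11]
51. n24.key = -8  [S.val - 29]
52. n25.hot = false  [terminal]
53. n24.val = false  [g.hot == true]
54. n0.wid = 11  [11]
55. n0.pre = -4  [-4]
56. n0.ok = "vq"  ["vq"]

-7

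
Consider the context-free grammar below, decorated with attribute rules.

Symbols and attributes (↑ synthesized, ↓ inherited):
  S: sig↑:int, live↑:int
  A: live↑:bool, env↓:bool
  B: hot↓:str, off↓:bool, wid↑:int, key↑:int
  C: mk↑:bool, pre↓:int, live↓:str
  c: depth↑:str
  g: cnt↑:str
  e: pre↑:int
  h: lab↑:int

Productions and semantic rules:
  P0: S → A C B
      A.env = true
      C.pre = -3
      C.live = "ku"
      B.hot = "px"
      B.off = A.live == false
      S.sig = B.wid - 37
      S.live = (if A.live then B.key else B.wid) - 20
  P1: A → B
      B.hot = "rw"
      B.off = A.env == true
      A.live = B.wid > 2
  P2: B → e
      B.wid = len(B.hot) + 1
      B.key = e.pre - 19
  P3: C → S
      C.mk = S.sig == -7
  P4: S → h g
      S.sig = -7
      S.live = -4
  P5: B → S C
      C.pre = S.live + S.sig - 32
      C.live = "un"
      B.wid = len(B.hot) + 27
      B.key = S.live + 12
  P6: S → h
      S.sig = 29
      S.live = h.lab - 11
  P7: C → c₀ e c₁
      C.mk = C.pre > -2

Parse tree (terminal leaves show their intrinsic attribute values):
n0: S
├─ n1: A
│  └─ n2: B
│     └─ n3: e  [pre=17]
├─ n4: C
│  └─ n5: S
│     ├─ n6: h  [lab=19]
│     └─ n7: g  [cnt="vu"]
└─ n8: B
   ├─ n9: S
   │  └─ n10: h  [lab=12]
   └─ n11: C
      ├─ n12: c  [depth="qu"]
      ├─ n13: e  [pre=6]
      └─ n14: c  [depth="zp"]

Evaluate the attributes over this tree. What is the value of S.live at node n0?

-7

1. n1.env = true  [true]
2. n2.hot = "rw"  ["rw"]
3. n2.off = true  [A.env == true]
4. n3.pre = 17  [terminal]
5. n2.wid = 3  [len(B.hot) + 1]
6. n2.key = -2  [e.pre - 19]
7. n1.live = true  [B.wid > 2]
8. n4.pre = -3  [-3]
9. n4.live = "ku"  ["ku"]
10. n6.lab = 19  [terminal]
11. n7.cnt = "vu"  [terminal]
12. n5.sig = -7  [-7]
13. n5.live = -4  [-4]
14. n4.mk = true  [S.sig == -7]
15. n8.hot = "px"  ["px"]
16. n8.off = false  [A.live == false]
17. n10.lab = 12  [terminal]
18. n9.sig = 29  [29]
19. n9.live = 1  [h.lab - 11]
20. n11.pre = -2  [S.live + S.sig - 32]
21. n11.live = "un"  ["un"]
22. n12.depth = "qu"  [terminal]
23. n13.pre = 6  [terminal]
24. n14.depth = "zp"  [terminal]
25. n11.mk = false  [C.pre > -2]
26. n8.wid = 29  [len(B.hot) + 27]
27. n8.key = 13  [S.live + 12]
28. n0.sig = -8  [B.wid - 37]
29. n0.live = -7  [(if A.live then B.key else B.wid) - 20]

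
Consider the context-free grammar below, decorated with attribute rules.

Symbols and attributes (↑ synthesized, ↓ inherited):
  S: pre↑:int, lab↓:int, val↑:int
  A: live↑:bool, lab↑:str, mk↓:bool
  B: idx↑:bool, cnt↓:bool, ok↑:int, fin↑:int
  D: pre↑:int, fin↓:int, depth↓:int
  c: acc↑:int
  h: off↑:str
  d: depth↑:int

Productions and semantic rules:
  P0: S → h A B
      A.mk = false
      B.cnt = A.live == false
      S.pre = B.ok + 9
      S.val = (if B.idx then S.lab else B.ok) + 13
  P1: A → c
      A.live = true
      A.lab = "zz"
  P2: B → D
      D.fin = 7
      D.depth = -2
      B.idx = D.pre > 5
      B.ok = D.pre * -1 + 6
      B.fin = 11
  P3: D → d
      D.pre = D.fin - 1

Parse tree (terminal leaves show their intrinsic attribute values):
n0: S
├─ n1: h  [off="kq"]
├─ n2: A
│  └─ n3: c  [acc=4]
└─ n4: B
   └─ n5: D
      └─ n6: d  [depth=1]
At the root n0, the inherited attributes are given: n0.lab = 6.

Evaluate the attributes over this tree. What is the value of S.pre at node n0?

9

1. n0.lab = 6  [given at root]
2. n1.off = "kq"  [terminal]
3. n2.mk = false  [false]
4. n3.acc = 4  [terminal]
5. n2.live = true  [true]
6. n2.lab = "zz"  ["zz"]
7. n4.cnt = false  [A.live == false]
8. n5.fin = 7  [7]
9. n5.depth = -2  [-2]
10. n6.depth = 1  [terminal]
11. n5.pre = 6  [D.fin - 1]
12. n4.idx = true  [D.pre > 5]
13. n4.ok = 0  [D.pre * -1 + 6]
14. n4.fin = 11  [11]
15. n0.pre = 9  [B.ok + 9]
16. n0.val = 19  [(if B.idx then S.lab else B.ok) + 13]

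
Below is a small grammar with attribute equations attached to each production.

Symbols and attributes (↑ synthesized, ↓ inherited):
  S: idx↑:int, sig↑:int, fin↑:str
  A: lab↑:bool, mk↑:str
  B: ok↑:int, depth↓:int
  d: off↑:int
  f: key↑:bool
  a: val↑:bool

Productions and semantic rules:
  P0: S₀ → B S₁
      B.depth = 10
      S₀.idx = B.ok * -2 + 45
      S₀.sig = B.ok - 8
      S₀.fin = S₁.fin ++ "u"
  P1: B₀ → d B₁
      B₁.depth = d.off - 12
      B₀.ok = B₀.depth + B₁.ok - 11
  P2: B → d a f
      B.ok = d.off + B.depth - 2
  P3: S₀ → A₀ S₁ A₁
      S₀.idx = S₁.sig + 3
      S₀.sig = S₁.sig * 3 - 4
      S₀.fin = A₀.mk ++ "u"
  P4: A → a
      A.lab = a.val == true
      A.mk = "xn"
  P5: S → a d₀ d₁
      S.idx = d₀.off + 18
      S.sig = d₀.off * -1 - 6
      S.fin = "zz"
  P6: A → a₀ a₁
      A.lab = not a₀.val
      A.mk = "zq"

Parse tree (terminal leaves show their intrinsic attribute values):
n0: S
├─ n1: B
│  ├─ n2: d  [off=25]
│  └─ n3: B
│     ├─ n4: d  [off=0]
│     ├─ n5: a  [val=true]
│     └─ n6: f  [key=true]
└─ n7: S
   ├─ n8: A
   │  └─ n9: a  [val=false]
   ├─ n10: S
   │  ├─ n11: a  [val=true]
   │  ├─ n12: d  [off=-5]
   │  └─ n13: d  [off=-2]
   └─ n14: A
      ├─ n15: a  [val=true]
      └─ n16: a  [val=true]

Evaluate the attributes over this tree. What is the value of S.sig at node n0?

1. n1.depth = 10  [10]
2. n2.off = 25  [terminal]
3. n3.depth = 13  [d.off - 12]
4. n4.off = 0  [terminal]
5. n5.val = true  [terminal]
6. n6.key = true  [terminal]
7. n3.ok = 11  [d.off + B.depth - 2]
8. n1.ok = 10  [B₀.depth + B₁.ok - 11]
9. n9.val = false  [terminal]
10. n8.lab = false  [a.val == true]
11. n8.mk = "xn"  ["xn"]
12. n11.val = true  [terminal]
13. n12.off = -5  [terminal]
14. n13.off = -2  [terminal]
15. n10.idx = 13  [d₀.off + 18]
16. n10.sig = -1  [d₀.off * -1 - 6]
17. n10.fin = "zz"  ["zz"]
18. n15.val = true  [terminal]
19. n16.val = true  [terminal]
20. n14.lab = false  [not a₀.val]
21. n14.mk = "zq"  ["zq"]
22. n7.idx = 2  [S₁.sig + 3]
23. n7.sig = -7  [S₁.sig * 3 - 4]
24. n7.fin = "xnu"  [A₀.mk ++ "u"]
25. n0.idx = 25  [B.ok * -2 + 45]
26. n0.sig = 2  [B.ok - 8]
27. n0.fin = "xnuu"  [S₁.fin ++ "u"]

2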